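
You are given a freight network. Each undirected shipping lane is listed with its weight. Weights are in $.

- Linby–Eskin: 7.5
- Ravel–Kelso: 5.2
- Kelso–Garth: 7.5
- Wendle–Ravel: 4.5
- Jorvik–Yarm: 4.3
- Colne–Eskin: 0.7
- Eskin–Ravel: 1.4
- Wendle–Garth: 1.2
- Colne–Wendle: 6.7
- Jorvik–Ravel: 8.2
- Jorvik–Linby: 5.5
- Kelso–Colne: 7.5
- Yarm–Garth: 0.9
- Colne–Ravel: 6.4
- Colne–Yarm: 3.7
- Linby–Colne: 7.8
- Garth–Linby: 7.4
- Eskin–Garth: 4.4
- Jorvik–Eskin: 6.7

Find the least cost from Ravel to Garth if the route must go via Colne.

$6.7

Shortest Ravel→Colne: Ravel → Eskin → Colne = 2.1
Best Colne to Garth: Colne → Yarm → Garth costing 4.6
Total via Colne: 2.1 + 4.6 = $6.7.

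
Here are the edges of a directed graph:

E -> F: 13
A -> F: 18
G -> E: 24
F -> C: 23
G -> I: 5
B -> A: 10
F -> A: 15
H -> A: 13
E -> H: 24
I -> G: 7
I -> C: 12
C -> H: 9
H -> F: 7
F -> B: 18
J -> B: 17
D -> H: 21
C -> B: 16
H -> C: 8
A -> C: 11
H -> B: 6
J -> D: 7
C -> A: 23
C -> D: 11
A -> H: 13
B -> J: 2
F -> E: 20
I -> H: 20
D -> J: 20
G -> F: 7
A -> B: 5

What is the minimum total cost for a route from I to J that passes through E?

Best I to E: I → G → E costing 31
Shortest E→J: E → H → B → J = 32
Total via E: 31 + 32 = 63.

63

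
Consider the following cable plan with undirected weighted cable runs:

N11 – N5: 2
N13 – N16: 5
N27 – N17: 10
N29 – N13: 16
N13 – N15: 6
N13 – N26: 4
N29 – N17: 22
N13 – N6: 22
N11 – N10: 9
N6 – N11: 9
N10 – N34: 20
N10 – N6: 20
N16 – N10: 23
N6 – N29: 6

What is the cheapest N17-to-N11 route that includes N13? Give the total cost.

Best N17 to N13: N17–N29–N13 costing 38
Best N13 to N11: N13–N6–N11 costing 31
Total via N13: 38 + 31 = 69.

69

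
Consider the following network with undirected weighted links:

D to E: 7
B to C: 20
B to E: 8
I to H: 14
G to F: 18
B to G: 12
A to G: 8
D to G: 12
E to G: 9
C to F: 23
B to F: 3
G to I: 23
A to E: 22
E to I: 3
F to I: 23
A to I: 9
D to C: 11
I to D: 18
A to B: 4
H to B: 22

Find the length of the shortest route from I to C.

21

Candidate routes:
I–E–D–C: 3+7+11 = 21
I–D–C: 18+11 = 29
The minimum is 21 via I–E–D–C.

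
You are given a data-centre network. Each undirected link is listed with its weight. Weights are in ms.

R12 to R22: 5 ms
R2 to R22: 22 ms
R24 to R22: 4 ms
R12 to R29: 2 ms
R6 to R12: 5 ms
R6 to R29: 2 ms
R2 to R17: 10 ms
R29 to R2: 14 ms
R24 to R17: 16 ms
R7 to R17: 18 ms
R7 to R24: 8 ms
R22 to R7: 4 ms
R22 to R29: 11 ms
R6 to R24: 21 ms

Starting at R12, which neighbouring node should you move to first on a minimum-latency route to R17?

Compare a few routes:
R12–R29–R2–R17: 2+14+10 = 26
R12–R22–R7–R17: 5+4+18 = 27
R12–R22–R24–R17: 5+4+16 = 25
Cheapest is R12–R22–R24–R17 at 25 ms.
So from R12 the first move is to R22.

R22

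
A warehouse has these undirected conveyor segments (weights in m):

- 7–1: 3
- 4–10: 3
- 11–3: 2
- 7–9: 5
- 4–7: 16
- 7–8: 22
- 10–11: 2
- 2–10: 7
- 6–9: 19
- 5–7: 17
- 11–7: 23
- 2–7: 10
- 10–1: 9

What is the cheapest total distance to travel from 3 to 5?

33 m

Enumerating some paths:
3 - 11 - 10 - 1 - 7 - 5: 2+2+9+3+17 = 33
3 - 11 - 10 - 2 - 7 - 5: 2+2+7+10+17 = 38
The minimum is 33 m via 3 - 11 - 10 - 1 - 7 - 5.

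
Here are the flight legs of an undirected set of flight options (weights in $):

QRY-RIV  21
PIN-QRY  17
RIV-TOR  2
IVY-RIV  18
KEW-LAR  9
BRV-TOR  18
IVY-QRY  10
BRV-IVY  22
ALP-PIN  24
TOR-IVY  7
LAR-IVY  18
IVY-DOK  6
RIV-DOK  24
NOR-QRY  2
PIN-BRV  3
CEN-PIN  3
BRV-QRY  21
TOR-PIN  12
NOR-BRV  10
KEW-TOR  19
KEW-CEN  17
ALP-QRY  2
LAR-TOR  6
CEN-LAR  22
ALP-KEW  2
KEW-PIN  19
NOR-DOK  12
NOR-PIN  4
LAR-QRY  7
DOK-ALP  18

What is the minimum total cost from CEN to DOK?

Running Dijkstra from CEN:
CEN: 0
PIN: 3  (via CEN)
BRV: 6  (via PIN)
NOR: 7  (via PIN)
QRY: 9  (via NOR)
ALP: 11  (via QRY)
KEW: 13  (via ALP)
TOR: 15  (via PIN)
LAR: 16  (via QRY)
RIV: 17  (via TOR)
IVY: 19  (via QRY)
DOK: 19  (via NOR)
Shortest route: CEN → PIN → NOR → DOK = $19.

$19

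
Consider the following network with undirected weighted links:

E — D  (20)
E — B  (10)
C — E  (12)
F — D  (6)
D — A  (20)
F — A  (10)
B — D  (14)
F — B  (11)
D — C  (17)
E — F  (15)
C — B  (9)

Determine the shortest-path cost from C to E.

Compare a few routes:
C - E: 12 = 12
C - B - E: 9+10 = 19
Cheapest is C - E at 12.

12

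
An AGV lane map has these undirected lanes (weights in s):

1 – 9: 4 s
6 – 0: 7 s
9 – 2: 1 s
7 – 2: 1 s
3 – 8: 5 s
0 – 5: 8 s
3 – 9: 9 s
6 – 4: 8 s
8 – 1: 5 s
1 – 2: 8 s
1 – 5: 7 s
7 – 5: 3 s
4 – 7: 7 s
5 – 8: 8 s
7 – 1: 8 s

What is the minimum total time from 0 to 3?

21 s

Settle nodes by increasing distance from 0:
0: 0
6: 7  (via 0)
5: 8  (via 0)
7: 11  (via 5)
2: 12  (via 7)
9: 13  (via 2)
1: 15  (via 5)
4: 15  (via 6)
8: 16  (via 5)
3: 21  (via 8)
Shortest route: 0–5–8–3 = 21 s.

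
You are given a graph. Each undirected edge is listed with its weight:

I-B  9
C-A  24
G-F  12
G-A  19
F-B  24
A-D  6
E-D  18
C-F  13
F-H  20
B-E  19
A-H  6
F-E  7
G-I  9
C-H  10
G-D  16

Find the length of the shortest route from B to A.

37

Shortest distances from B:
B: 0
I: 9  (via B)
G: 18  (via I)
E: 19  (via B)
F: 24  (via B)
D: 34  (via G)
A: 37  (via G)
Shortest route: B–I–G–A = 37.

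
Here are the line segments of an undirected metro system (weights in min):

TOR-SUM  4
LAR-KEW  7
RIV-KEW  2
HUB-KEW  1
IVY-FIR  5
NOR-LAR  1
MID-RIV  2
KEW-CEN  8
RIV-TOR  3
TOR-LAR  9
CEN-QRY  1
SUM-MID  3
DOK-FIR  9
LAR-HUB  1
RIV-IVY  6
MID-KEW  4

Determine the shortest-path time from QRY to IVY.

Candidate routes:
QRY → CEN → KEW → HUB → LAR → TOR → RIV → IVY: 1+8+1+1+9+3+6 = 29
QRY → CEN → KEW → MID → RIV → IVY: 1+8+4+2+6 = 21
QRY → CEN → KEW → RIV → IVY: 1+8+2+6 = 17
Cheapest is QRY → CEN → KEW → RIV → IVY at 17 min.

17 min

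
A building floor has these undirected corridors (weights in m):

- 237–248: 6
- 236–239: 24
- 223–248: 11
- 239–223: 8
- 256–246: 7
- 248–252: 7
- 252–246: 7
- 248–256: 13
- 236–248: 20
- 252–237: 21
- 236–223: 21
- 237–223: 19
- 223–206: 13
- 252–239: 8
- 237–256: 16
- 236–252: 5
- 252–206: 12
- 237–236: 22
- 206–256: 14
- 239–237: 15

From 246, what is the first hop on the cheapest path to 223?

Compare a few routes:
246–252–248–223: 7+7+11 = 25
246–252–239–223: 7+8+8 = 23
The minimum is 23 m via 246–252–239–223.
So from 246 the first move is to 252.

252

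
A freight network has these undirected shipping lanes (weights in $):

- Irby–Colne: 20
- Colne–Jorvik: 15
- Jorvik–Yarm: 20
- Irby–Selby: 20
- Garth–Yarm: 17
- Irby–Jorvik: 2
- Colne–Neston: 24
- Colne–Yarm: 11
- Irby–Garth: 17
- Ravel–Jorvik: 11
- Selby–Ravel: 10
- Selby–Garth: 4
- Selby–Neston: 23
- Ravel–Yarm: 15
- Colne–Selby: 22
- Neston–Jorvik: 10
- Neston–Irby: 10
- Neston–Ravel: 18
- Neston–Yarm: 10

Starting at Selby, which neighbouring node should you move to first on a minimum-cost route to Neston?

Candidate routes:
Selby → Neston: 23 = 23
Selby → Ravel → Neston: 10+18 = 28
Cheapest is Selby → Neston at $23.
So from Selby the first move is to Neston.

Neston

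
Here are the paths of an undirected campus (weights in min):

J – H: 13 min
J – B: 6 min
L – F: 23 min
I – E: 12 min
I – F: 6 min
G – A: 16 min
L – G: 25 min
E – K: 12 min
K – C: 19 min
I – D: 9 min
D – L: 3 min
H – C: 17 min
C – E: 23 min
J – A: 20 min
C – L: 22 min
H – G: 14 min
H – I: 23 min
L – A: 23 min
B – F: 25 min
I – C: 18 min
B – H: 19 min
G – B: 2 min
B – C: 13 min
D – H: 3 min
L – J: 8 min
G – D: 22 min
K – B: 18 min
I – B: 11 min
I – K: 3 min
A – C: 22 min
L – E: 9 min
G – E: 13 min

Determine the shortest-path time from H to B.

Compare a few routes:
H - B: 19 = 19
H - J - B: 13+6 = 19
H - G - B: 14+2 = 16
The minimum is 16 min via H - G - B.

16 min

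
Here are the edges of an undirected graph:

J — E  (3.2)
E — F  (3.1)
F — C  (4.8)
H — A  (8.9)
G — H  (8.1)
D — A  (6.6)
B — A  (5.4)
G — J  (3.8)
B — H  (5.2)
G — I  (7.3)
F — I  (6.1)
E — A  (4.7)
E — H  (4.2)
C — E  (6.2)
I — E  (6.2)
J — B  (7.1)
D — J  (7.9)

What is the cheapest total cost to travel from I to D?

17.3

Settle nodes by increasing distance from I:
I: 0
F: 6.1  (via I)
E: 6.2  (via I)
G: 7.3  (via I)
J: 9.4  (via E)
H: 10.4  (via E)
A: 10.9  (via E)
C: 10.9  (via F)
B: 15.6  (via H)
D: 17.3  (via J)
Shortest route: I → E → J → D = 17.3.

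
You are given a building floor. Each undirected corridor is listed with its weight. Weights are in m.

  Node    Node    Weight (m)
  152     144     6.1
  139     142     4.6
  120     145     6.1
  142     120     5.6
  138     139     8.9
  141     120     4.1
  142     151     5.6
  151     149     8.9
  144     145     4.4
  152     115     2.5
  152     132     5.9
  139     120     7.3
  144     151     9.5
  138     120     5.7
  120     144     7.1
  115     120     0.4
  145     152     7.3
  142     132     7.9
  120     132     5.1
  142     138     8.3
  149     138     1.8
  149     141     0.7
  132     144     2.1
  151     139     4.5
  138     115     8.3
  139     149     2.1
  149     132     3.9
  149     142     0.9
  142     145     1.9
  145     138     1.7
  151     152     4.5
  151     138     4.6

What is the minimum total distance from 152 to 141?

Running Dijkstra from 152:
152: 0
115: 2.5  (via 152)
120: 2.9  (via 115)
151: 4.5  (via 152)
132: 5.9  (via 152)
144: 6.1  (via 152)
141: 7  (via 120)
Shortest route: 152–115–120–141 = 7 m.

7 m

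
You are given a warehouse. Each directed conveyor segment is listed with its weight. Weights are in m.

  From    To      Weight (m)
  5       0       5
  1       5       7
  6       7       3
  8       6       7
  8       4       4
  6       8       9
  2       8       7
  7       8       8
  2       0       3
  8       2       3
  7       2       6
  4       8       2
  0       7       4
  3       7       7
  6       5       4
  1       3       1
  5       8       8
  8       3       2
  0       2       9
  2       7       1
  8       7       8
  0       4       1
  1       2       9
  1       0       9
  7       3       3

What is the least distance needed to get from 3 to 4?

Settle nodes by increasing distance from 3:
3: 0
7: 7  (via 3)
2: 13  (via 7)
8: 15  (via 7)
0: 16  (via 2)
4: 17  (via 0)
Shortest route: 3 → 7 → 2 → 0 → 4 = 17 m.

17 m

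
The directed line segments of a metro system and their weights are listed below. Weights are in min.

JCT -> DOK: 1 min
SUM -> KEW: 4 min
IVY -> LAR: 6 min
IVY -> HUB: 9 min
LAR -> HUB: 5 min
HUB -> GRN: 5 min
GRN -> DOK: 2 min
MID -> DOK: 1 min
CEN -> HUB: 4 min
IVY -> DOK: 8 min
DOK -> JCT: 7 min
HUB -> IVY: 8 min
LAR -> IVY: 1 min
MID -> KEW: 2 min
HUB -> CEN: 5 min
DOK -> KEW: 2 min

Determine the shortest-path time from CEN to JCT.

Running Dijkstra from CEN:
CEN: 0
HUB: 4  (via CEN)
GRN: 9  (via HUB)
DOK: 11  (via GRN)
IVY: 12  (via HUB)
KEW: 13  (via DOK)
LAR: 18  (via IVY)
JCT: 18  (via DOK)
Shortest route: CEN–HUB–GRN–DOK–JCT = 18 min.

18 min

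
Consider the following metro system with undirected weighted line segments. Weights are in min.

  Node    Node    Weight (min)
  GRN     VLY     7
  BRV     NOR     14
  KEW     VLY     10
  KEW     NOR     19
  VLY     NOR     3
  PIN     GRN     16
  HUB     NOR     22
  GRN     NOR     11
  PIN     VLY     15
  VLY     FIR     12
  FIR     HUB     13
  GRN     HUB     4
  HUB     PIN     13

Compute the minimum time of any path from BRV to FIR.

Enumerating some paths:
BRV - NOR - GRN - HUB - FIR: 14+11+4+13 = 42
BRV - NOR - VLY - FIR: 14+3+12 = 29
BRV - NOR - VLY - GRN - HUB - FIR: 14+3+7+4+13 = 41
Cheapest is BRV - NOR - VLY - FIR at 29 min.

29 min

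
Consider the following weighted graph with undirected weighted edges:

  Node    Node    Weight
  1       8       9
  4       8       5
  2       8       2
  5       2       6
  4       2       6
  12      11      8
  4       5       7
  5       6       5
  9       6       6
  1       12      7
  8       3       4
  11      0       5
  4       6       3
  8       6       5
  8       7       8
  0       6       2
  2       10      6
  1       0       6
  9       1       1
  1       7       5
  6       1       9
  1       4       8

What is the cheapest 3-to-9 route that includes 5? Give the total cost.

23

Best 3 to 5: 3–8–2–5 costing 12
Best 5 to 9: 5–6–9 costing 11
Total via 5: 12 + 11 = 23.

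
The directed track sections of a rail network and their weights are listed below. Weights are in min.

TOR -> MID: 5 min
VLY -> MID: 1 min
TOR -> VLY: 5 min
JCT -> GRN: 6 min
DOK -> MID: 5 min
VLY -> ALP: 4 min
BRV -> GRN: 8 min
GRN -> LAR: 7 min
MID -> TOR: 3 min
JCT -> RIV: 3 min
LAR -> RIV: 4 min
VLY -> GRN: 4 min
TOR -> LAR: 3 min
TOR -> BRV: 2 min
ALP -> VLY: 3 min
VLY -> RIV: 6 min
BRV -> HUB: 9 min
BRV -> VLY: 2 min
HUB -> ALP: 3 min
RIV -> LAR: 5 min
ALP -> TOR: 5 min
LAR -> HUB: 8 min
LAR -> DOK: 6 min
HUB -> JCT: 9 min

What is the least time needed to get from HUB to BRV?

Running Dijkstra from HUB:
HUB: 0
ALP: 3  (via HUB)
VLY: 6  (via ALP)
MID: 7  (via VLY)
TOR: 8  (via ALP)
JCT: 9  (via HUB)
BRV: 10  (via TOR)
Shortest route: HUB–ALP–TOR–BRV = 10 min.

10 min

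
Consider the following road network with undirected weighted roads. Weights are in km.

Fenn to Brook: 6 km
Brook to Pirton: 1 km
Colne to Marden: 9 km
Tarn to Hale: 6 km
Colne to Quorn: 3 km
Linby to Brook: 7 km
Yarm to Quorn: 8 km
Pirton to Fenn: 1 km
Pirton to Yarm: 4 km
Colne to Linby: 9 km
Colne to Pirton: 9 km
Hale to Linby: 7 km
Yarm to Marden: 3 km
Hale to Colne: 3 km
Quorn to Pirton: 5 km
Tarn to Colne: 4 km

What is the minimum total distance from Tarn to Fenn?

Shortest distances from Tarn:
Tarn: 0
Colne: 4  (via Tarn)
Hale: 6  (via Tarn)
Quorn: 7  (via Colne)
Pirton: 12  (via Quorn)
Marden: 13  (via Colne)
Linby: 13  (via Colne)
Brook: 13  (via Pirton)
Fenn: 13  (via Pirton)
Shortest route: Tarn–Colne–Quorn–Pirton–Fenn = 13 km.

13 km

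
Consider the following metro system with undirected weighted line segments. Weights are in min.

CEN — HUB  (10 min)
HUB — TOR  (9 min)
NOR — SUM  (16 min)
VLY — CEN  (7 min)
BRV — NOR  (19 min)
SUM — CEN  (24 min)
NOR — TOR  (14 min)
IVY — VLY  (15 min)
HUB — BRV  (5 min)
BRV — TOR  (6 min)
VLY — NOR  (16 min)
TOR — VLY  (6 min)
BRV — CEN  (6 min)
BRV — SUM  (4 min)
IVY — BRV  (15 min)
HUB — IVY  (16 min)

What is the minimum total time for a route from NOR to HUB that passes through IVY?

47 min

Best NOR to IVY: NOR → VLY → IVY costing 31
Shortest IVY→HUB: IVY → HUB = 16
Total via IVY: 31 + 16 = 47 min.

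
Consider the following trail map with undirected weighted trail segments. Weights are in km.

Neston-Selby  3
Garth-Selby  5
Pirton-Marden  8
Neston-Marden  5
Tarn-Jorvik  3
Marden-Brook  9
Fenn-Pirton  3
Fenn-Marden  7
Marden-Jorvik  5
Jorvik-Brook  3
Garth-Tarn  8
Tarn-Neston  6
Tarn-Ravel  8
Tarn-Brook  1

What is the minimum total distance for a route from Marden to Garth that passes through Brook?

Best Marden to Brook: Marden → Jorvik → Brook costing 8
Shortest Brook→Garth: Brook → Tarn → Garth = 9
Total via Brook: 8 + 9 = 17 km.

17 km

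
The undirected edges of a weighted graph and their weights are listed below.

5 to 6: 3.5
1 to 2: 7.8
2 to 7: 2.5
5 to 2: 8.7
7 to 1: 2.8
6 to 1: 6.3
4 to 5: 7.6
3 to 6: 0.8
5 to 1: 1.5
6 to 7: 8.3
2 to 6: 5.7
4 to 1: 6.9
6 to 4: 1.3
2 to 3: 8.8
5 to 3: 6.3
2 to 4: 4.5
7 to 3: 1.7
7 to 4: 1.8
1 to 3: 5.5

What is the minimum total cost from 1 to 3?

4.5

Running Dijkstra from 1:
1: 0
5: 1.5  (via 1)
7: 2.8  (via 1)
3: 4.5  (via 7)
Shortest route: 1 → 7 → 3 = 4.5.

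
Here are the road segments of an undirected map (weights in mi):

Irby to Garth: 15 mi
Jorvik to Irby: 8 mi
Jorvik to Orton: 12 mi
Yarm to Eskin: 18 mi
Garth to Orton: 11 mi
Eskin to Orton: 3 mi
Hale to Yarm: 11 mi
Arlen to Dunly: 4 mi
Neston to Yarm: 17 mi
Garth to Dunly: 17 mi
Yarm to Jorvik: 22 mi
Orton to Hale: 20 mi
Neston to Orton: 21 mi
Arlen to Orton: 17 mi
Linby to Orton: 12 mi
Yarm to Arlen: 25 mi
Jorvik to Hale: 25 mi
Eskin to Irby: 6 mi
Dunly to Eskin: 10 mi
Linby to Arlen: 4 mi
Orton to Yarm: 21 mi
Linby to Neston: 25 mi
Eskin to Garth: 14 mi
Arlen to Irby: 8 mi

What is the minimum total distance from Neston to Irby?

Running Dijkstra from Neston:
Neston: 0
Yarm: 17  (via Neston)
Orton: 21  (via Neston)
Eskin: 24  (via Orton)
Linby: 25  (via Neston)
Hale: 28  (via Yarm)
Arlen: 29  (via Linby)
Irby: 30  (via Eskin)
Shortest route: Neston–Orton–Eskin–Irby = 30 mi.

30 mi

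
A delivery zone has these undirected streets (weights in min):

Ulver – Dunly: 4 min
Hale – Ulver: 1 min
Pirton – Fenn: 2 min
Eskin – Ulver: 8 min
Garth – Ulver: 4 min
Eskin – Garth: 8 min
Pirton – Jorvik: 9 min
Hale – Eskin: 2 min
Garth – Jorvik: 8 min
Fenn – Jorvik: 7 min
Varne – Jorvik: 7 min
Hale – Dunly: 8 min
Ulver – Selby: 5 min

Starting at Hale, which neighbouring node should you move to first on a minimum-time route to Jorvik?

Enumerating some paths:
Hale–Eskin–Garth–Jorvik: 2+8+8 = 18
Hale–Dunly–Ulver–Garth–Jorvik: 8+4+4+8 = 24
Hale–Eskin–Ulver–Garth–Jorvik: 2+8+4+8 = 22
Hale–Ulver–Garth–Jorvik: 1+4+8 = 13
The minimum is 13 min via Hale–Ulver–Garth–Jorvik.
So from Hale the first move is to Ulver.

Ulver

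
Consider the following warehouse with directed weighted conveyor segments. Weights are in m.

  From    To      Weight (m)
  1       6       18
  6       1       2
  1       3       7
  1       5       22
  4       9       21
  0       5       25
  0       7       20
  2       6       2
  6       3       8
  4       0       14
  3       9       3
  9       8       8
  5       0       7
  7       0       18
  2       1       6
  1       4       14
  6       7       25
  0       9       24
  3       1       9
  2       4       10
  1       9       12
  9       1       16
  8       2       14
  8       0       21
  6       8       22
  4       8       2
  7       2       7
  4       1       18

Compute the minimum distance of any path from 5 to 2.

Settle nodes by increasing distance from 5:
5: 0
0: 7  (via 5)
7: 27  (via 0)
9: 31  (via 0)
2: 34  (via 7)
Shortest route: 5–0–7–2 = 34 m.

34 m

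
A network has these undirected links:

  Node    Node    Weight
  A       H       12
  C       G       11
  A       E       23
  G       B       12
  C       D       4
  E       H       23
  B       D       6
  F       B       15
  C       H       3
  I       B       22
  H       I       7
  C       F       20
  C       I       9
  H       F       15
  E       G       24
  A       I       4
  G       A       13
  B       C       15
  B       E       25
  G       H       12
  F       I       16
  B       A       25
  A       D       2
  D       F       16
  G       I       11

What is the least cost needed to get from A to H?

9

Settle nodes by increasing distance from A:
A: 0
D: 2  (via A)
I: 4  (via A)
C: 6  (via D)
B: 8  (via D)
H: 9  (via C)
Shortest route: A–D–C–H = 9.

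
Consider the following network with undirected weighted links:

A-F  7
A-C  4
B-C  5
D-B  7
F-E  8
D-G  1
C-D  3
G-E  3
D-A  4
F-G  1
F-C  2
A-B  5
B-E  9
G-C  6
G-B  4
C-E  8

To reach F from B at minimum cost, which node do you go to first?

Enumerating some paths:
B - D - G - F: 7+1+1 = 9
B - C - D - G - F: 5+3+1+1 = 10
B - G - F: 4+1 = 5
B - C - F: 5+2 = 7
The minimum is 5 via B - G - F.
So from B the first move is to G.

G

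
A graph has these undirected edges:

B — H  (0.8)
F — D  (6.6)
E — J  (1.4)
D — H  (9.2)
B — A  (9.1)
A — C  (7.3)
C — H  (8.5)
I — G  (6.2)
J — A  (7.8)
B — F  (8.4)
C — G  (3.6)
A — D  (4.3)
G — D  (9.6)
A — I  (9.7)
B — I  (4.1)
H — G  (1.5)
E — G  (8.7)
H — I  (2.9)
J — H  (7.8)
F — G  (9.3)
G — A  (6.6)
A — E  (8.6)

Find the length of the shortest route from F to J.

17

Settle nodes by increasing distance from F:
F: 0
D: 6.6  (via F)
B: 8.4  (via F)
H: 9.2  (via B)
G: 9.3  (via F)
A: 10.9  (via D)
I: 12.1  (via H)
C: 12.9  (via G)
J: 17  (via H)
Shortest route: F–B–H–J = 17.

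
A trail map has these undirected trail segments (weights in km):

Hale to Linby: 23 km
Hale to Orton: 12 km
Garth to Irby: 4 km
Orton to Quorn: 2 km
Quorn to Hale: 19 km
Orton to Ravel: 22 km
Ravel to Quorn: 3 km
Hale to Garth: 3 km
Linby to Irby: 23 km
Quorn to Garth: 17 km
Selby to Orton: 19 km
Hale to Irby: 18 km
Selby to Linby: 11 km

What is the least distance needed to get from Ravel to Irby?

Enumerating some paths:
Ravel–Quorn–Garth–Irby: 3+17+4 = 24
Ravel–Quorn–Hale–Garth–Irby: 3+19+3+4 = 29
Ravel–Quorn–Orton–Hale–Irby: 3+2+12+18 = 35
The minimum is 24 km via Ravel–Quorn–Garth–Irby.

24 km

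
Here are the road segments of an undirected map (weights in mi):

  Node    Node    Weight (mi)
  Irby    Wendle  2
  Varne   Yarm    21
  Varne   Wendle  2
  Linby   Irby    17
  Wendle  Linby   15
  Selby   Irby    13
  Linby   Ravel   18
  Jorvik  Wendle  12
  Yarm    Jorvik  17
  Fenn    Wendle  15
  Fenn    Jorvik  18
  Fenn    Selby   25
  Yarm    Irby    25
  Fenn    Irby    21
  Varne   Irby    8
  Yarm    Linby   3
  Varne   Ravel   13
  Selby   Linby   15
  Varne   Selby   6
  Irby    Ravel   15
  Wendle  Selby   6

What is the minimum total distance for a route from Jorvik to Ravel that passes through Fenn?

Shortest Jorvik→Fenn: Jorvik → Fenn = 18
Shortest Fenn→Ravel: Fenn → Wendle → Varne → Ravel = 30
Total via Fenn: 18 + 30 = 48 mi.

48 mi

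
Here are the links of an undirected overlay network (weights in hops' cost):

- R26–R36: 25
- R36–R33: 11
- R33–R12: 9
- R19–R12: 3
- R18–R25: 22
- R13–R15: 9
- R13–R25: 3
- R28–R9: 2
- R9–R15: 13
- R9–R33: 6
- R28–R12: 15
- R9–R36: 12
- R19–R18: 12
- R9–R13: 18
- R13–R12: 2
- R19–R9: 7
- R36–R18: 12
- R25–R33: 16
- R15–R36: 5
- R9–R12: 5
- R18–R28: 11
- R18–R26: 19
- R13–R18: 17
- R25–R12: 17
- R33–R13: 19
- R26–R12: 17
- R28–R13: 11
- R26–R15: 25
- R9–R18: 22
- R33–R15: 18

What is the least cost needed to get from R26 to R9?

Candidate routes:
R26 - R12 - R19 - R9: 17+3+7 = 27
R26 - R12 - R9: 17+5 = 22
Cheapest is R26 - R12 - R9 at 22 hops' cost.

22 hops' cost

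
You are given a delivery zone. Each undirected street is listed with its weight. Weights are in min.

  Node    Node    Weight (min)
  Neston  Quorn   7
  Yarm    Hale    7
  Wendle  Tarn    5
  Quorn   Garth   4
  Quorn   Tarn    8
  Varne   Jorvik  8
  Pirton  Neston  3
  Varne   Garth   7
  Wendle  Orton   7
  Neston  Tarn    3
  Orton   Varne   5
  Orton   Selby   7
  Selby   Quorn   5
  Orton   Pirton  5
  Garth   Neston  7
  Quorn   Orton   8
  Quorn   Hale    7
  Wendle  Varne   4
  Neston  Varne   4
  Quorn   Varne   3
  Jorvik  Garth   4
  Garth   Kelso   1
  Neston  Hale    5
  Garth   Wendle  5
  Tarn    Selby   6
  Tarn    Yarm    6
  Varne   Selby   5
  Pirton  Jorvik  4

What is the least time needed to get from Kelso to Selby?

Shortest distances from Kelso:
Kelso: 0
Garth: 1  (via Kelso)
Jorvik: 5  (via Garth)
Quorn: 5  (via Garth)
Wendle: 6  (via Garth)
Neston: 8  (via Garth)
Varne: 8  (via Garth)
Pirton: 9  (via Jorvik)
Selby: 10  (via Quorn)
Shortest route: Kelso → Garth → Quorn → Selby = 10 min.

10 min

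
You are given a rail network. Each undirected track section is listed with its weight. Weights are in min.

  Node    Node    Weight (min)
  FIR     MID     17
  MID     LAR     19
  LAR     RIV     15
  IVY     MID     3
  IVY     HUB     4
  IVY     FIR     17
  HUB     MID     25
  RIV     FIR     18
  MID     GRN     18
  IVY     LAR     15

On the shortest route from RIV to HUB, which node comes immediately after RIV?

Compare a few routes:
RIV–LAR–MID–IVY–HUB: 15+19+3+4 = 41
RIV–FIR–MID–IVY–HUB: 18+17+3+4 = 42
RIV–FIR–IVY–HUB: 18+17+4 = 39
RIV–LAR–IVY–HUB: 15+15+4 = 34
Cheapest is RIV–LAR–IVY–HUB at 34 min.
So from RIV the first move is to LAR.

LAR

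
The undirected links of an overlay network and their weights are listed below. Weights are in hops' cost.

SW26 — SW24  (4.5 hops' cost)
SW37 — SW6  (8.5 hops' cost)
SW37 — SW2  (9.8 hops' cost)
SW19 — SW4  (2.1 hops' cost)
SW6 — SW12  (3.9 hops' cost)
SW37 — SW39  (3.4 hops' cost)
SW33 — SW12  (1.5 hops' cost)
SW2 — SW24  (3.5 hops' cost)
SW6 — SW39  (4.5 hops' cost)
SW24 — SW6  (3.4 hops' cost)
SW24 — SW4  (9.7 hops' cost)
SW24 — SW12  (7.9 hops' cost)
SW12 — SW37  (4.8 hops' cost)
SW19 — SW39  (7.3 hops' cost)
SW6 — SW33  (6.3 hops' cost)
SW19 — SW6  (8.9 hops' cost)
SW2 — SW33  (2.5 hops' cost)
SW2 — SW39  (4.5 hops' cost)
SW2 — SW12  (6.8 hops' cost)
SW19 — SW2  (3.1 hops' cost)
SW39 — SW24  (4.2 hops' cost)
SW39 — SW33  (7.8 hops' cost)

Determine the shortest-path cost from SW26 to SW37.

12.1 hops' cost

Compare a few routes:
SW26 → SW24 → SW39 → SW37: 4.5+4.2+3.4 = 12.1
SW26 → SW24 → SW6 → SW39 → SW37: 4.5+3.4+4.5+3.4 = 15.8
SW26 → SW24 → SW2 → SW39 → SW37: 4.5+3.5+4.5+3.4 = 15.9
The minimum is 12.1 hops' cost via SW26 → SW24 → SW39 → SW37.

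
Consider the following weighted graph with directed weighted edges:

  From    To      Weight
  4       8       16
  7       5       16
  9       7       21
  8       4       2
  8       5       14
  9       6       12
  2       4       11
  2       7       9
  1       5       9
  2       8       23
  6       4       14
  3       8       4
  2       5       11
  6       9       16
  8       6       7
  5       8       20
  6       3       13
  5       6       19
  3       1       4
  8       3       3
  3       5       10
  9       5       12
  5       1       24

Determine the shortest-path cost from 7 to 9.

Compare a few routes:
7 → 5 → 6 → 9: 16+19+16 = 51
7 → 5 → 8 → 6 → 9: 16+20+7+16 = 59
The minimum is 51 via 7 → 5 → 6 → 9.

51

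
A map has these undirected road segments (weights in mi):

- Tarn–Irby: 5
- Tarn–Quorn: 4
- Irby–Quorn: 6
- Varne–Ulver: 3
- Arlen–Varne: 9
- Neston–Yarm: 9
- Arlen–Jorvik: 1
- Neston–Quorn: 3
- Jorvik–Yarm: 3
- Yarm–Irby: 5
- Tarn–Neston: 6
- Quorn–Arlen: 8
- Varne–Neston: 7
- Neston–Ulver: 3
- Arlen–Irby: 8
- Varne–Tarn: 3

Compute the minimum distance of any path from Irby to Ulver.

Candidate routes:
Irby → Tarn → Varne → Ulver: 5+3+3 = 11
Irby → Tarn → Neston → Ulver: 5+6+3 = 14
Irby → Quorn → Neston → Ulver: 6+3+3 = 12
The minimum is 11 mi via Irby → Tarn → Varne → Ulver.

11 mi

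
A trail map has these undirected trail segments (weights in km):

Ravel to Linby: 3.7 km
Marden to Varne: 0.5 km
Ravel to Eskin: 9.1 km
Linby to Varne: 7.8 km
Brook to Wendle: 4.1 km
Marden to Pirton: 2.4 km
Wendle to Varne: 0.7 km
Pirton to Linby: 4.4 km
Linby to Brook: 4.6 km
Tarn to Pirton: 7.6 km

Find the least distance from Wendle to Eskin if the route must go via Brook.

Shortest Wendle→Brook: Wendle → Brook = 4.1
Best Brook to Eskin: Brook → Linby → Ravel → Eskin costing 17.4
Total via Brook: 4.1 + 17.4 = 21.5 km.

21.5 km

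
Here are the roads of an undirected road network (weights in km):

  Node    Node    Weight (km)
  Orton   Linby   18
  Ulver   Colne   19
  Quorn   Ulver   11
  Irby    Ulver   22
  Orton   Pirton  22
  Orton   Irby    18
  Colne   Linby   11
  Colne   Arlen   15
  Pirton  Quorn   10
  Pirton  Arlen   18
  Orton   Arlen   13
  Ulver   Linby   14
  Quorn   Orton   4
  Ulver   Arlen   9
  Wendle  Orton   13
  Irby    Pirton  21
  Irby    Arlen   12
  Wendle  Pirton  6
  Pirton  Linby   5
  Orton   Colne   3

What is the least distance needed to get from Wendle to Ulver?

25 km

Compare a few routes:
Wendle - Orton - Quorn - Ulver: 13+4+11 = 28
Wendle - Pirton - Linby - Ulver: 6+5+14 = 25
Wendle - Pirton - Quorn - Ulver: 6+10+11 = 27
Cheapest is Wendle - Pirton - Linby - Ulver at 25 km.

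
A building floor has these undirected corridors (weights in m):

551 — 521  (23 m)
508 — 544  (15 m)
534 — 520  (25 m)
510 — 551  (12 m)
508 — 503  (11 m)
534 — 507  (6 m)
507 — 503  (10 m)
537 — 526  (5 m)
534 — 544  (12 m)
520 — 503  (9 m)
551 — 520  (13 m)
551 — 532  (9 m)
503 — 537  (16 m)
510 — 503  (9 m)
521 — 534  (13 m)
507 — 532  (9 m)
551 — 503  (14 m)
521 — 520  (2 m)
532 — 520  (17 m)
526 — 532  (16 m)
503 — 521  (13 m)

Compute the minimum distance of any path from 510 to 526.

Candidate routes:
510 → 551 → 532 → 526: 12+9+16 = 37
510 → 503 → 537 → 526: 9+16+5 = 30
Cheapest is 510 → 503 → 537 → 526 at 30 m.

30 m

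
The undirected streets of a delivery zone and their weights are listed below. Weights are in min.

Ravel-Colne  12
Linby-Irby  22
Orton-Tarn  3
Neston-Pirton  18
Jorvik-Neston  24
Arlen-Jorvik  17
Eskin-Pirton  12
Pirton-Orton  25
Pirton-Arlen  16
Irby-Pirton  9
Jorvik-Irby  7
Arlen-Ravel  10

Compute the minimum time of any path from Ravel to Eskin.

Enumerating some paths:
Ravel → Arlen → Jorvik → Irby → Pirton → Eskin: 10+17+7+9+12 = 55
Ravel → Arlen → Pirton → Eskin: 10+16+12 = 38
The minimum is 38 min via Ravel → Arlen → Pirton → Eskin.

38 min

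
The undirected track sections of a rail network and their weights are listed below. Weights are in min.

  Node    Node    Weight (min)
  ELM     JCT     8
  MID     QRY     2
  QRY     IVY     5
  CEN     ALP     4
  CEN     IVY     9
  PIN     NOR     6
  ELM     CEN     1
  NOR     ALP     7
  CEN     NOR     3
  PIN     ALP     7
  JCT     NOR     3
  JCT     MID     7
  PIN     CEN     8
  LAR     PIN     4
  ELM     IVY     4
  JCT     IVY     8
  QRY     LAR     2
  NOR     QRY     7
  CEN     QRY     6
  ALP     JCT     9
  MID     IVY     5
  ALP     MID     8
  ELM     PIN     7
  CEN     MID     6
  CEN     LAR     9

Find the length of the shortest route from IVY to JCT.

Enumerating some paths:
IVY → ELM → CEN → NOR → JCT: 4+1+3+3 = 11
IVY → JCT: 8 = 8
Cheapest is IVY → JCT at 8 min.

8 min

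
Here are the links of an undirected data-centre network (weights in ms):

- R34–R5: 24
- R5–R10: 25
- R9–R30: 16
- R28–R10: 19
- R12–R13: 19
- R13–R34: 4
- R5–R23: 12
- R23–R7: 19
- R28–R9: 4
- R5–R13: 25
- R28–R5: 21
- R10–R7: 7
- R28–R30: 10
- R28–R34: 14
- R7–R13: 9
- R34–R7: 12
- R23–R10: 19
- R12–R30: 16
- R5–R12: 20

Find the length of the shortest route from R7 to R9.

30 ms

Settle nodes by increasing distance from R7:
R7: 0
R10: 7  (via R7)
R13: 9  (via R7)
R34: 12  (via R7)
R23: 19  (via R7)
R28: 26  (via R10)
R12: 28  (via R13)
R9: 30  (via R28)
Shortest route: R7–R10–R28–R9 = 30 ms.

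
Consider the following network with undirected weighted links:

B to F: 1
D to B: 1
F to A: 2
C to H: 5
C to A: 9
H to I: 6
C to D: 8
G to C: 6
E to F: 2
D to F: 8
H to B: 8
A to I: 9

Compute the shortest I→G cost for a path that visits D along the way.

27

Shortest I→D: I–A–F–B–D = 13
Best D to G: D–C–G costing 14
Total via D: 13 + 14 = 27.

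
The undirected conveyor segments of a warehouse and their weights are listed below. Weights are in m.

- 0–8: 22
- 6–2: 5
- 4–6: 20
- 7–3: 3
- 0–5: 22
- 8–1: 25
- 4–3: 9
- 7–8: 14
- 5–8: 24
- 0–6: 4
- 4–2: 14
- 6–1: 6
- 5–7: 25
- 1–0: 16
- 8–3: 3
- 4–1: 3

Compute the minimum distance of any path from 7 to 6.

Running Dijkstra from 7:
7: 0
3: 3  (via 7)
8: 6  (via 3)
4: 12  (via 3)
1: 15  (via 4)
6: 21  (via 1)
Shortest route: 7–3–4–1–6 = 21 m.

21 m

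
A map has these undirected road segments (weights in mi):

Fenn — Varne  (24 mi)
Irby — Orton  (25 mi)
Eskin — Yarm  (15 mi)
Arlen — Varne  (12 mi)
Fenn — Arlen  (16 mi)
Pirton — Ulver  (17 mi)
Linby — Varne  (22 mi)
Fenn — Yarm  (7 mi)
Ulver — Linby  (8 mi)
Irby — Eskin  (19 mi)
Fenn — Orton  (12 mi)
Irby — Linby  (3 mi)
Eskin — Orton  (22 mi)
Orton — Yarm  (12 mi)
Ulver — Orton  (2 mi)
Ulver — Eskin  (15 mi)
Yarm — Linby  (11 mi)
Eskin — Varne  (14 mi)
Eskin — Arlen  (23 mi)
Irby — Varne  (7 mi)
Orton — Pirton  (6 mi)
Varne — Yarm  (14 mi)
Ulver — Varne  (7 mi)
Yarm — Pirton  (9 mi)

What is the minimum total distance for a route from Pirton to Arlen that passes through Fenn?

32 mi

Shortest Pirton→Fenn: Pirton → Yarm → Fenn = 16
Shortest Fenn→Arlen: Fenn → Arlen = 16
Total via Fenn: 16 + 16 = 32 mi.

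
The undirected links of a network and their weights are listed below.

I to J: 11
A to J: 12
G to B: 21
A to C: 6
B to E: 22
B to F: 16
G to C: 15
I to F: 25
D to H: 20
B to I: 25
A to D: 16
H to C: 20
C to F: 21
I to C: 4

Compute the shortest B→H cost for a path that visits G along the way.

56

Shortest B→G: B → G = 21
Shortest G→H: G → C → H = 35
Total via G: 21 + 35 = 56.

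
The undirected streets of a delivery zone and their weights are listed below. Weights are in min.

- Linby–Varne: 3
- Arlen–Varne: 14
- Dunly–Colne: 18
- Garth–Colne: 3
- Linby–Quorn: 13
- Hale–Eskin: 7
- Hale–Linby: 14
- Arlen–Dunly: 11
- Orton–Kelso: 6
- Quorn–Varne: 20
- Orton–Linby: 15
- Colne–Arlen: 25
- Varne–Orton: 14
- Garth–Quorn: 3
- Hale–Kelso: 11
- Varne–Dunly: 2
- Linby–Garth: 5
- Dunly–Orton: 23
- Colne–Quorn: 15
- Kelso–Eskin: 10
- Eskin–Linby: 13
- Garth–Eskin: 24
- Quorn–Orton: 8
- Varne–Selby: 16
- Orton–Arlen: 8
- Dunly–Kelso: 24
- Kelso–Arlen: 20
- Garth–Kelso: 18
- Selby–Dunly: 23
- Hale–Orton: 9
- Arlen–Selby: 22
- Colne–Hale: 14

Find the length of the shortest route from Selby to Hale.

33 min

Settle nodes by increasing distance from Selby:
Selby: 0
Varne: 16  (via Selby)
Dunly: 18  (via Varne)
Linby: 19  (via Varne)
Arlen: 22  (via Selby)
Garth: 24  (via Linby)
Colne: 27  (via Garth)
Quorn: 27  (via Garth)
Orton: 30  (via Varne)
Eskin: 32  (via Linby)
Hale: 33  (via Linby)
Shortest route: Selby–Varne–Linby–Hale = 33 min.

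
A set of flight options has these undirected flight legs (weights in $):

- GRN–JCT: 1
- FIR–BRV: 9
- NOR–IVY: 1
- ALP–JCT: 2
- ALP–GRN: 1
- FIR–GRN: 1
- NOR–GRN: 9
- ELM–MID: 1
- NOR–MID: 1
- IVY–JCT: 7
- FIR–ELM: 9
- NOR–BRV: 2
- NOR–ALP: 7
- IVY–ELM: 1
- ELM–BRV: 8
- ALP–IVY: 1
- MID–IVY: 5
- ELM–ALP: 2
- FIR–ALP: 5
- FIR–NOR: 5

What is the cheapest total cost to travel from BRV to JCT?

$6

Compare a few routes:
BRV → NOR → IVY → ELM → ALP → GRN → JCT: 2+1+1+2+1+1 = 8
BRV → NOR → IVY → ALP → JCT: 2+1+1+2 = 6
The minimum is $6 via BRV → NOR → IVY → ALP → JCT.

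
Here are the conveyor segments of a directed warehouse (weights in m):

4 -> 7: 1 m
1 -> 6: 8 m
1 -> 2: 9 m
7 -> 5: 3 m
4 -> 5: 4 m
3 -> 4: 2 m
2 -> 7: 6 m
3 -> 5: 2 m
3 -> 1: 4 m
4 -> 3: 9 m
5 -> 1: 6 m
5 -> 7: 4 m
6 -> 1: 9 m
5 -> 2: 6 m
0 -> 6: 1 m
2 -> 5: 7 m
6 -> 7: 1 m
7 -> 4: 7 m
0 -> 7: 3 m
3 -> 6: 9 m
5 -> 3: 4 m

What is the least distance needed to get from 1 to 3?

16 m

Enumerating some paths:
1 → 2 → 7 → 5 → 3: 9+6+3+4 = 22
1 → 6 → 7 → 4 → 5 → 3: 8+1+7+4+4 = 24
1 → 2 → 5 → 3: 9+7+4 = 20
1 → 6 → 7 → 5 → 3: 8+1+3+4 = 16
Cheapest is 1 → 6 → 7 → 5 → 3 at 16 m.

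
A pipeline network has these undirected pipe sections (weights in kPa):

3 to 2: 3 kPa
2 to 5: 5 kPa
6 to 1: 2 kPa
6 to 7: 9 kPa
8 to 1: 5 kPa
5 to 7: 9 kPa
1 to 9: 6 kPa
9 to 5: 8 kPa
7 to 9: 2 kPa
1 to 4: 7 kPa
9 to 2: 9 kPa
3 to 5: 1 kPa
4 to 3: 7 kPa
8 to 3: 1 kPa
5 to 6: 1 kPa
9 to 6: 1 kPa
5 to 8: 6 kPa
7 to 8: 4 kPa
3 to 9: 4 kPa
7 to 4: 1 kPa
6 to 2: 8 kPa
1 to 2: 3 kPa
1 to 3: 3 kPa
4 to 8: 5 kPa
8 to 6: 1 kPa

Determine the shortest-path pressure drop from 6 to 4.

Enumerating some paths:
6 → 5 → 3 → 8 → 4: 1+1+1+5 = 8
6 → 8 → 4: 1+5 = 6
6 → 9 → 7 → 4: 1+2+1 = 4
6 → 8 → 7 → 4: 1+4+1 = 6
Cheapest is 6 → 9 → 7 → 4 at 4 kPa.

4 kPa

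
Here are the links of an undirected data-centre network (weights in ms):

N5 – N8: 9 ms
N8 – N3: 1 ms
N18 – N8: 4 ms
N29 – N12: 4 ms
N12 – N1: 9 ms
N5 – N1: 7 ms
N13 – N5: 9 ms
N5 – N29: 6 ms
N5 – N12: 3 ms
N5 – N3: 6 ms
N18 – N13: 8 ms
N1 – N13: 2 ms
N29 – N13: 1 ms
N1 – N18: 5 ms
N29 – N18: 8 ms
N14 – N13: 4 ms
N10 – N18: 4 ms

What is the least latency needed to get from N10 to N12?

Compare a few routes:
N10–N18–N1–N12: 4+5+9 = 18
N10–N18–N13–N29–N12: 4+8+1+4 = 17
N10–N18–N29–N12: 4+8+4 = 16
Cheapest is N10–N18–N29–N12 at 16 ms.

16 ms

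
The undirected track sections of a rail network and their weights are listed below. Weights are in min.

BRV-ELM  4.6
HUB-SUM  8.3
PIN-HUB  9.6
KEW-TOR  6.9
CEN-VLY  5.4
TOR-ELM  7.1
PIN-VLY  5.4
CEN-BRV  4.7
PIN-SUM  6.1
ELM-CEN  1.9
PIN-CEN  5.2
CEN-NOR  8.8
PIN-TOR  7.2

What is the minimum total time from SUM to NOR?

20.1 min

Enumerating some paths:
SUM–PIN–VLY–CEN–NOR: 6.1+5.4+5.4+8.8 = 25.7
SUM–PIN–CEN–NOR: 6.1+5.2+8.8 = 20.1
The minimum is 20.1 min via SUM–PIN–CEN–NOR.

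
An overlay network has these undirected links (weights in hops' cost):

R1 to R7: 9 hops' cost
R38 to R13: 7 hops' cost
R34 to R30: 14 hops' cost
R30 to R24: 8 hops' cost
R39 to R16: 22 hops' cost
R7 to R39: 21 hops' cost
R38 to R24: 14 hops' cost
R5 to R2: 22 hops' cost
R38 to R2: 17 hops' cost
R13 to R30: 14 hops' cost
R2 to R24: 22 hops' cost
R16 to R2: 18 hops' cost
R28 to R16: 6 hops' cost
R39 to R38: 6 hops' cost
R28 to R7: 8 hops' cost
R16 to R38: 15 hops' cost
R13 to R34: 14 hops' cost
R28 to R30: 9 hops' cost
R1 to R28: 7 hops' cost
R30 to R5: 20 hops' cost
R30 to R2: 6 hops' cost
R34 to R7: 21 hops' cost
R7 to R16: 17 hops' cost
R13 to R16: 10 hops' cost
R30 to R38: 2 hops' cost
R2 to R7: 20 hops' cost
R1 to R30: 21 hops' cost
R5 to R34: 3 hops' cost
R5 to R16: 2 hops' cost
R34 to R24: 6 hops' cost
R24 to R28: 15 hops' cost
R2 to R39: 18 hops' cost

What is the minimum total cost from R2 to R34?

Shortest distances from R2:
R2: 0
R30: 6  (via R2)
R38: 8  (via R30)
R39: 14  (via R38)
R24: 14  (via R30)
R28: 15  (via R30)
R13: 15  (via R38)
R16: 18  (via R2)
R34: 20  (via R30)
Shortest route: R2–R30–R34 = 20 hops' cost.

20 hops' cost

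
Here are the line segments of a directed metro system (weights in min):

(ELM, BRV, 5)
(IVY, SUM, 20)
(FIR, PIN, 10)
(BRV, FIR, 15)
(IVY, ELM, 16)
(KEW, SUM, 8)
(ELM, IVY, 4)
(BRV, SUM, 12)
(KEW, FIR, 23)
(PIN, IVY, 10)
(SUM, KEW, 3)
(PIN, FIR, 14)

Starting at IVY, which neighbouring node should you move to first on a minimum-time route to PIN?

Enumerating some paths:
IVY - SUM - KEW - FIR - PIN: 20+3+23+10 = 56
IVY - ELM - BRV - FIR - PIN: 16+5+15+10 = 46
Cheapest is IVY - ELM - BRV - FIR - PIN at 46 min.
So from IVY the first move is to ELM.

ELM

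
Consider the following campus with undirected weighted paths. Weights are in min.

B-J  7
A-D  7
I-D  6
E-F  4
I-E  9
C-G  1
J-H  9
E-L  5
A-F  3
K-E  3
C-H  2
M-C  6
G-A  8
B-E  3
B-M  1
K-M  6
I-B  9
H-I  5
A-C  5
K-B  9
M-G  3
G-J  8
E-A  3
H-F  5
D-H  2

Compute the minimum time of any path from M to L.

Shortest distances from M:
M: 0
B: 1  (via M)
G: 3  (via M)
C: 4  (via G)
E: 4  (via B)
H: 6  (via C)
K: 6  (via M)
A: 7  (via E)
D: 8  (via H)
F: 8  (via E)
J: 8  (via B)
L: 9  (via E)
Shortest route: M–B–E–L = 9 min.

9 min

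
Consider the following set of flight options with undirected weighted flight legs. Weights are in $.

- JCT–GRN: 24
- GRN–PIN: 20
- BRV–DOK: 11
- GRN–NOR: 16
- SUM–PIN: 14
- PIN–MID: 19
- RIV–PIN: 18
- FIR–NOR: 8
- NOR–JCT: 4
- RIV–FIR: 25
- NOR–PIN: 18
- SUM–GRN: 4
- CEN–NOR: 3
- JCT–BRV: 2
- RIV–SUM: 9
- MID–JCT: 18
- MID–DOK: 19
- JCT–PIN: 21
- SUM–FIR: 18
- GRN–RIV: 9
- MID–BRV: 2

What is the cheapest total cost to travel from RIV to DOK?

Enumerating some paths:
RIV - PIN - MID - BRV - DOK: 18+19+2+11 = 50
RIV - GRN - NOR - JCT - BRV - DOK: 9+16+4+2+11 = 42
RIV - SUM - GRN - NOR - JCT - BRV - DOK: 9+4+16+4+2+11 = 46
RIV - GRN - JCT - BRV - DOK: 9+24+2+11 = 46
The minimum is $42 via RIV - GRN - NOR - JCT - BRV - DOK.

$42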